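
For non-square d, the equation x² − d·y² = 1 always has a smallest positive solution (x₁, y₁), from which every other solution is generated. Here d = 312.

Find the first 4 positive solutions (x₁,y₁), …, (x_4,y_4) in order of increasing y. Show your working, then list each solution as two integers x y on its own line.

53 3
5617 318
595349 33705
63101377 3572412

√312 = [17; 1,1,1,34, …], period ℓ=4 (even) → k=3
k=0  a_k=17  p_k/q_k = 17/1
…
k=2  a_k=1  p_k/q_k = 35/2
k=3  a_k=1  p_k/q_k = 53/3
→ (53, 3).  Check: 53²=2809, 312·3²=2808, difference 1.
n=2: (53,3)∘(53,3) = (53·53+312·3·3, 53·3+3·53) = (5617,318)
n=3: (5617,318)∘(53,3) = (53·5617+312·3·318, 53·318+3·5617) = (595349,33705)
n=4: (595349,33705)∘(53,3) = (53·595349+312·3·33705, 53·33705+3·595349) = (63101377,3572412)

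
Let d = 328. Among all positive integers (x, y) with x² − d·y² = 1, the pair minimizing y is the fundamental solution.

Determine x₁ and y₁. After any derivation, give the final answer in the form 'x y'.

√328 → a₀=18, period (9,36); ℓ=2 even so k=1
a_0=18:  p_0=18·1+0=18,  q_0=18·0+1=1
a_1=9:  p_1=9·18+1=163,  q_1=9·1+0=9
→ (163, 9).  Check: 163²=26569, 328·9²=26568, difference 1.

163 9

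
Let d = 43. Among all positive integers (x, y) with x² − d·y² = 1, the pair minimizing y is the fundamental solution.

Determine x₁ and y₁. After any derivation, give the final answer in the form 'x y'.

d=43: √d = [6; 1,1,3,1,5,1,3,1,1,12] (ℓ=10, even), read p_9/q_9
step 0: (6, 1)  from 6·(1,0) + (0,1)
step 1: (7, 1)  from 1·(6,1) + (1,0)
step 2: (13, 2)  from 1·(7,1) + (6,1)
step 3: (46, 7)  from 3·(13,2) + (7,1)
…
step 7: (1541, 235)  from 3·(400,61) + (341,52)
step 8: (1941, 296)  from 1·(1541,235) + (400,61)
step 9: (3482, 531)  from 1·(1941,296) + (1541,235)
(x₁, y₁) = (3482, 531);  3482² − 43·531² = 1 ✓

3482 531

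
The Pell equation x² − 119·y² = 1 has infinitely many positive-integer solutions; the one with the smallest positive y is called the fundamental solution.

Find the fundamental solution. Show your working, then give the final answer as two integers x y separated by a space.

√119 = [10; 1,9,1,20, …], period ℓ=4 (even) → k=3
i=0: a=10 ⇒ p=10, q=1
…
i=2: a=9 ⇒ p=109, q=10
i=3: a=1 ⇒ p=120, q=11
→ (120, 11).  Check: 120²=14400, 119·11²=14399, difference 1.

120 11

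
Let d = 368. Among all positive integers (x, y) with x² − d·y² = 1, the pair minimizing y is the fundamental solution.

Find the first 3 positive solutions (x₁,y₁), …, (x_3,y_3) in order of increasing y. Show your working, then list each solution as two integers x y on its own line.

1151 60
2649601 138120
6099380351 317952180

d=368: √d = [19; 5,2,5,38] (ℓ=4, even), read p_3/q_3
i=0: a=19 ⇒ p=19, q=1
i=1: a=5 ⇒ p=96, q=5
i=2: a=2 ⇒ p=211, q=11
i=3: a=5 ⇒ p=1151, q=60
(x₁, y₁) = (1151, 60);  1151² − 368·60² = 1 ✓
n=2: (1151,60)∘(1151,60) = (1151·1151+368·60·60, 1151·60+60·1151) = (2649601,138120)
n=3: (2649601,138120)∘(1151,60) = (1151·2649601+368·60·138120, 1151·138120+60·2649601) = (6099380351,317952180)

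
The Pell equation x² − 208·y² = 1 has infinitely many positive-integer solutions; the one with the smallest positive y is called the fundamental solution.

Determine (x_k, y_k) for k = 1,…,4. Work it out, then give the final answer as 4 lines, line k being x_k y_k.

649 45
842401 58410
1093435849 75816135
1419278889601 98409284820

d=208: √d = [14; 2,2,1,2,2,28] (ℓ=6, even), read p_5/q_5
step 0: (14, 1)  from 14·(1,0) + (0,1)
step 1: (29, 2)  from 2·(14,1) + (1,0)
step 2: (72, 5)  from 2·(29,2) + (14,1)
step 3: (101, 7)  from 1·(72,5) + (29,2)
step 4: (274, 19)  from 2·(101,7) + (72,5)
step 5: (649, 45)  from 2·(274,19) + (101,7)
fundamental: x₁=649, y₁=45  (since 421201 − 208·2025 = 1)
(649+45√208)^2 = 842401 + 58410√208
(649+45√208)^3 = 1093435849 + 75816135√208
(649+45√208)^4 = 1419278889601 + 98409284820√208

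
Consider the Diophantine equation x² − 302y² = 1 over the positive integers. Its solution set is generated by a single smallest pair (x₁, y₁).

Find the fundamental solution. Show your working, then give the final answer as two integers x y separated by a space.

√302 = [17; 2,1,1,1,4,…,1,2,34, …], period ℓ=16 (even) → k=15
k=0  a_k=17  p_k/q_k = 17/1
…
k=3  a_k=1  p_k/q_k = 87/5
…
k=6  a_k=2  p_k/q_k = 1425/82
…
k=8  a_k=16  p_k/q_k = 34513/1986
k=9  a_k=1  p_k/q_k = 36581/2105
…
k=11  a_k=4  p_k/q_k = 467281/26889
…
k=14  a_k=1  p_k/q_k = 1617193/93059
k=15  a_k=2  p_k/q_k = 4276623/246092
fundamental: x₁=4276623, y₁=246092  (since 18289504284129 − 302·60561272464 = 1)

4276623 246092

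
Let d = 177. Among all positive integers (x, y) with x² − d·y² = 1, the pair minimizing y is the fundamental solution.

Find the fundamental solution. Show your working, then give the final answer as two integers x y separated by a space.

62423 4692

√177 = [13; 3,3,2,8,2,3,3,26, …], period ℓ=8 (even) → k=7
k=0  a_k=13  p_k/q_k = 13/1
k=1  a_k=3  p_k/q_k = 40/3
k=2  a_k=3  p_k/q_k = 133/10
…
k=5  a_k=2  p_k/q_k = 5468/411
k=6  a_k=3  p_k/q_k = 18985/1427
k=7  a_k=3  p_k/q_k = 62423/4692
→ (62423, 4692).  Check: 62423²=3896630929, 177·4692²=3896630928, difference 1.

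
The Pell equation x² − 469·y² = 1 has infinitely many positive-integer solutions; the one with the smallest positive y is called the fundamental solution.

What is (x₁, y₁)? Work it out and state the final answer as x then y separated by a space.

d=469: √d = [21; 1,1,1,10,6,10,1,1,1,42] (ℓ=10, even), read p_9/q_9
a_0=21:  p_0=21·1+0=21,  q_0=21·0+1=1
a_1=1:  p_1=1·21+1=22,  q_1=1·1+0=1
a_2=1:  p_2=1·22+21=43,  q_2=1·1+1=2
a_3=1:  p_3=1·43+22=65,  q_3=1·2+1=3
a_4=10:  p_4=10·65+43=693,  q_4=10·3+2=32
…
a_6=10:  p_6=10·4223+693=42923,  q_6=10·195+32=1982
a_7=1:  p_7=1·42923+4223=47146,  q_7=1·1982+195=2177
a_8=1:  p_8=1·47146+42923=90069,  q_8=1·2177+1982=4159
a_9=1:  p_9=1·90069+47146=137215,  q_9=1·4159+2177=6336
fundamental: x₁=137215, y₁=6336  (since 18827956225 − 469·40144896 = 1)

137215 6336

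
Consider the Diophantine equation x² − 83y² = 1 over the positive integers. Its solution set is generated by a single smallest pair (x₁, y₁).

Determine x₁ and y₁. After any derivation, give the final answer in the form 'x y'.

√83 = [9; 9,18, …], period ℓ=2 (even) → k=1
k=0  a_k=9  p_k/q_k = 9/1
k=1  a_k=9  p_k/q_k = 82/9
fundamental: x₁=82, y₁=9  (since 6724 − 83·81 = 1)

82 9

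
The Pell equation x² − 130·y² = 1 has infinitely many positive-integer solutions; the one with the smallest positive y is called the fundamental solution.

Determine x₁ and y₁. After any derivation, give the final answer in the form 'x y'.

√130 → a₀=11, period (2,2,22); ℓ=3 odd so k=5
a_0=11:  p_0=11·1+0=11,  q_0=11·0+1=1
a_1=2:  p_1=2·11+1=23,  q_1=2·1+0=2
a_2=2:  p_2=2·23+11=57,  q_2=2·2+1=5
…
a_4=2:  p_4=2·1277+57=2611,  q_4=2·112+5=229
a_5=2:  p_5=2·2611+1277=6499,  q_5=2·229+112=570
→ (6499, 570).  Check: 6499²=42237001, 130·570²=42237000, difference 1.

6499 570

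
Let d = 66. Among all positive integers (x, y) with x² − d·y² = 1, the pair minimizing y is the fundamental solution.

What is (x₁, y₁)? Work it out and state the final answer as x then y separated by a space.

65 8

√66 → a₀=8, period (8,16); ℓ=2 even so k=1
i=0: a=8 ⇒ p=8, q=1
i=1: a=8 ⇒ p=65, q=8
(x₁, y₁) = (65, 8);  65² − 66·8² = 1 ✓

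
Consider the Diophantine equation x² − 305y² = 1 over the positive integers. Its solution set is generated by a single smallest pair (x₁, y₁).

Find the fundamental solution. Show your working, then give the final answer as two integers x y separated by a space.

489 28

√305 = [17; 2,6,2,34, …], period ℓ=4 (even) → k=3
a_0=17:  p_0=17·1+0=17,  q_0=17·0+1=1
a_1=2:  p_1=2·17+1=35,  q_1=2·1+0=2
a_2=6:  p_2=6·35+17=227,  q_2=6·2+1=13
a_3=2:  p_3=2·227+35=489,  q_3=2·13+2=28
→ (489, 28).  Check: 489²=239121, 305·28²=239120, difference 1.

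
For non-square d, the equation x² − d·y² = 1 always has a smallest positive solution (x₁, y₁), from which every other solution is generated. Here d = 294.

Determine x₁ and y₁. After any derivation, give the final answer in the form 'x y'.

[17; 6,1,4,1,6,34] for √294; ℓ=6 ⇒ convergent index 5
a_0=17:  p_0=17·1+0=17,  q_0=17·0+1=1
…
a_2=1:  p_2=1·103+17=120,  q_2=1·6+1=7
…
a_4=1:  p_4=1·583+120=703,  q_4=1·34+7=41
a_5=6:  p_5=6·703+583=4801,  q_5=6·41+34=280
→ (4801, 280).  Check: 4801²=23049601, 294·280²=23049600, difference 1.

4801 280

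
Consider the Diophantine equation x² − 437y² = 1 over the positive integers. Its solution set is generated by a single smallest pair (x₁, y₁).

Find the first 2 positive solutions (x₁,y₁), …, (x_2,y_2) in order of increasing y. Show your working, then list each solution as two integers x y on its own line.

√437 = [20; 1,9,2,9,1,40, …], period ℓ=6 (even) → k=5
step 0: (20, 1)  from 20·(1,0) + (0,1)
…
step 4: (4160, 199)  from 9·(439,21) + (209,10)
step 5: (4599, 220)  from 1·(4160,199) + (439,21)
→ (4599, 220).  Check: 4599²=21150801, 437·220²=21150800, difference 1.
k=2:  x_2 = 4599·4599+437·220·220 = 42301601,  y_2 = 4599·220+220·4599 = 2023560

4599 220
42301601 2023560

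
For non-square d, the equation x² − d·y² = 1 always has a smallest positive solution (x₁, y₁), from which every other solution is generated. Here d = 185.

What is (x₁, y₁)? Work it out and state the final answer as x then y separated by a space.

9249 680

[13; 1,1,1,1,26] for √185; ℓ=5 ⇒ convergent index 9
step 0: (13, 1)  from 13·(1,0) + (0,1)
step 1: (14, 1)  from 1·(13,1) + (1,0)
step 2: (27, 2)  from 1·(14,1) + (13,1)
…
step 7: (3686, 271)  from 1·(1877,138) + (1809,133)
step 8: (5563, 409)  from 1·(3686,271) + (1877,138)
step 9: (9249, 680)  from 1·(5563,409) + (3686,271)
fundamental: x₁=9249, y₁=680  (since 85544001 − 185·462400 = 1)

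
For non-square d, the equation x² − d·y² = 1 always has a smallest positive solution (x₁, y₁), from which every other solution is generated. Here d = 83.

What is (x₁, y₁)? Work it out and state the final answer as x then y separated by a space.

82 9

√83 = [9; 9,18, …], period ℓ=2 (even) → k=1
k=0  a_k=9  p_k/q_k = 9/1
k=1  a_k=9  p_k/q_k = 82/9
→ (82, 9).  Check: 82²=6724, 83·9²=6723, difference 1.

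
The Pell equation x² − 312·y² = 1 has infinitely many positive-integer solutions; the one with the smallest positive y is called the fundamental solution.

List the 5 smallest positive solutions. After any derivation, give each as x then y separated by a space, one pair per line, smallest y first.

53 3
5617 318
595349 33705
63101377 3572412
6688150613 378641967

d=312: √d = [17; 1,1,1,34] (ℓ=4, even), read p_3/q_3
step 0: (17, 1)  from 17·(1,0) + (0,1)
…
step 2: (35, 2)  from 1·(18,1) + (17,1)
step 3: (53, 3)  from 1·(35,2) + (18,1)
(x₁, y₁) = (53, 3);  53² − 312·3² = 1 ✓
(x_2, y_2) = (53·53 + 312·3·3, 53·3 + 3·53) = (5617, 318)
(x_3, y_3) = (53·5617 + 312·3·318, 53·318 + 3·5617) = (595349, 33705)
(x_4, y_4) = (53·595349 + 312·3·33705, 53·33705 + 3·595349) = (63101377, 3572412)
(x_5, y_5) = (53·63101377 + 312·3·3572412, 53·3572412 + 3·63101377) = (6688150613, 378641967)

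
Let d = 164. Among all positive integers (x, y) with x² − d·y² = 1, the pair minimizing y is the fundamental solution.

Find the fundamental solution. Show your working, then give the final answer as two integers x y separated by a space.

2049 160

√164 = [12; 1,4,6,4,1,24, …], period ℓ=6 (even) → k=5
i=0: a=12 ⇒ p=12, q=1
i=1: a=1 ⇒ p=13, q=1
i=2: a=4 ⇒ p=64, q=5
i=3: a=6 ⇒ p=397, q=31
i=4: a=4 ⇒ p=1652, q=129
i=5: a=1 ⇒ p=2049, q=160
→ (2049, 160).  Check: 2049²=4198401, 164·160²=4198400, difference 1.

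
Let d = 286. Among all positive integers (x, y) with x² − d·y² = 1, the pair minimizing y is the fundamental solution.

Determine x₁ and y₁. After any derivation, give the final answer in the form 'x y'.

561835 33222

d=286: √d = [16; 1,10,3,3,2,3,3,10,1,32] (ℓ=10, even), read p_9/q_9
k=0  a_k=16  p_k/q_k = 16/1
k=1  a_k=1  p_k/q_k = 17/1
k=2  a_k=10  p_k/q_k = 186/11
k=3  a_k=3  p_k/q_k = 575/34
…
k=5  a_k=2  p_k/q_k = 4397/260
k=6  a_k=3  p_k/q_k = 15102/893
k=7  a_k=3  p_k/q_k = 49703/2939
k=8  a_k=10  p_k/q_k = 512132/30283
k=9  a_k=1  p_k/q_k = 561835/33222
(x₁, y₁) = (561835, 33222);  561835² − 286·33222² = 1 ✓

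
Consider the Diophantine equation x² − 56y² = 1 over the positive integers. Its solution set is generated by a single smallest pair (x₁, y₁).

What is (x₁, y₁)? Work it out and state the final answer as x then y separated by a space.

√56 → a₀=7, period (2,14); ℓ=2 even so k=1
step 0: (7, 1)  from 7·(1,0) + (0,1)
step 1: (15, 2)  from 2·(7,1) + (1,0)
fundamental: x₁=15, y₁=2  (since 225 − 56·4 = 1)

15 2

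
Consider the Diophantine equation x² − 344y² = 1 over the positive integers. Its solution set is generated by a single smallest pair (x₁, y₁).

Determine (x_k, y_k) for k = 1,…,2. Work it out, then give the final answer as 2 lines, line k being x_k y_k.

10405 561
216528049 11674410

d=344: √d = [18; 1,1,4,1,3,1,4,1,1,36] (ℓ=10, even), read p_9/q_9
step 0: (18, 1)  from 18·(1,0) + (0,1)
step 1: (19, 1)  from 1·(18,1) + (1,0)
step 2: (37, 2)  from 1·(19,1) + (18,1)
…
step 8: (5694, 307)  from 1·(4711,254) + (983,53)
step 9: (10405, 561)  from 1·(5694,307) + (4711,254)
→ (10405, 561).  Check: 10405²=108264025, 344·561²=108264024, difference 1.
(x_2, y_2) = (10405·10405 + 344·561·561, 10405·561 + 561·10405) = (216528049, 11674410)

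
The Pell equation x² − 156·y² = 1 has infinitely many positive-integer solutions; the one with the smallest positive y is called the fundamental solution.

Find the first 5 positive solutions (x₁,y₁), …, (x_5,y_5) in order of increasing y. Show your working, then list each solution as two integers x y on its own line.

√156 = [12; 2,24, …], period ℓ=2 (even) → k=1
i=0: a=12 ⇒ p=12, q=1
i=1: a=2 ⇒ p=25, q=2
→ (25, 2).  Check: 25²=625, 156·2²=624, difference 1.
(x_2, y_2) = (25·25 + 156·2·2, 25·2 + 2·25) = (1249, 100)
(x_3, y_3) = (25·1249 + 156·2·100, 25·100 + 2·1249) = (62425, 4998)
(x_4, y_4) = (25·62425 + 156·2·4998, 25·4998 + 2·62425) = (3120001, 249800)
(x_5, y_5) = (25·3120001 + 156·2·249800, 25·249800 + 2·3120001) = (155937625, 12485002)

25 2
1249 100
62425 4998
3120001 249800
155937625 12485002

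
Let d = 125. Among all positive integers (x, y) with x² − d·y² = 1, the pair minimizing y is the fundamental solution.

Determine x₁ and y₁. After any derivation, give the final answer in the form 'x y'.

930249 83204

√125 → a₀=11, period (5,1,1,5,22); ℓ=5 odd so k=9
step 0: (11, 1)  from 11·(1,0) + (0,1)
…
step 2: (67, 6)  from 1·(56,5) + (11,1)
…
step 4: (682, 61)  from 5·(123,11) + (67,6)
…
step 8: (167761, 15005)  from 1·(91444,8179) + (76317,6826)
step 9: (930249, 83204)  from 5·(167761,15005) + (91444,8179)
(x₁, y₁) = (930249, 83204);  930249² − 125·83204² = 1 ✓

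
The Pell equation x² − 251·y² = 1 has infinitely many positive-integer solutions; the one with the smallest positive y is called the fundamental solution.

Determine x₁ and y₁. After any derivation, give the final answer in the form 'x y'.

d=251: √d = [15; 1,5,2,1,2,…,5,1,30] (ℓ=14, even), read p_13/q_13
i=0: a=15 ⇒ p=15, q=1
…
i=3: a=2 ⇒ p=206, q=13
i=4: a=1 ⇒ p=301, q=19
i=5: a=2 ⇒ p=808, q=51
i=6: a=2 ⇒ p=1917, q=121
i=7: a=15 ⇒ p=29563, q=1866
i=8: a=2 ⇒ p=61043, q=3853
i=9: a=2 ⇒ p=151649, q=9572
i=10: a=1 ⇒ p=212692, q=13425
i=11: a=2 ⇒ p=577033, q=36422
i=12: a=5 ⇒ p=3097857, q=195535
i=13: a=1 ⇒ p=3674890, q=231957
→ (3674890, 231957).  Check: 3674890²=13504816512100, 251·231957²=13504816512099, difference 1.

3674890 231957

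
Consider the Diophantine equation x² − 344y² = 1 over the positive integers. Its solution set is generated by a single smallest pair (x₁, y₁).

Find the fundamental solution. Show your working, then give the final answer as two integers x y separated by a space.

d=344: √d = [18; 1,1,4,1,3,1,4,1,1,36] (ℓ=10, even), read p_9/q_9
step 0: (18, 1)  from 18·(1,0) + (0,1)
…
step 3: (167, 9)  from 4·(37,2) + (19,1)
step 4: (204, 11)  from 1·(167,9) + (37,2)
step 5: (779, 42)  from 3·(204,11) + (167,9)
step 6: (983, 53)  from 1·(779,42) + (204,11)
…
step 8: (5694, 307)  from 1·(4711,254) + (983,53)
step 9: (10405, 561)  from 1·(5694,307) + (4711,254)
fundamental: x₁=10405, y₁=561  (since 108264025 − 344·314721 = 1)

10405 561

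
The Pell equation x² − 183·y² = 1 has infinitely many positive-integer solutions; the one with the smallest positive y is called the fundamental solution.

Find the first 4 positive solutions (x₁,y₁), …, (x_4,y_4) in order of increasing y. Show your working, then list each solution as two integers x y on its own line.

√183 → a₀=13, period (1,1,8,1,1,26); ℓ=6 even so k=5
a_0=13:  p_0=13·1+0=13,  q_0=13·0+1=1
a_1=1:  p_1=1·13+1=14,  q_1=1·1+0=1
a_2=1:  p_2=1·14+13=27,  q_2=1·1+1=2
…
a_4=1:  p_4=1·230+27=257,  q_4=1·17+2=19
a_5=1:  p_5=1·257+230=487,  q_5=1·19+17=36
(x₁, y₁) = (487, 36);  487² − 183·36² = 1 ✓
n=2: (487,36)∘(487,36) = (487·487+183·36·36, 487·36+36·487) = (474337,35064)
n=3: (474337,35064)∘(487,36) = (487·474337+183·36·35064, 487·35064+36·474337) = (462003751,34152300)
n=4: (462003751,34152300)∘(487,36) = (487·462003751+183·36·34152300, 487·34152300+36·462003751) = (449991179137,33264305136)

487 36
474337 35064
462003751 34152300
449991179137 33264305136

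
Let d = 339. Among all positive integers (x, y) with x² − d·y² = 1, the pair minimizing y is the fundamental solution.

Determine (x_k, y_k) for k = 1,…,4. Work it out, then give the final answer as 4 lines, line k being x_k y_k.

√339 = [18; 2,2,2,1,17,1,2,2,2,36, …], period ℓ=10 (even) → k=9
step 0: (18, 1)  from 18·(1,0) + (0,1)
step 1: (37, 2)  from 2·(18,1) + (1,0)
step 2: (92, 5)  from 2·(37,2) + (18,1)
step 3: (221, 12)  from 2·(92,5) + (37,2)
step 4: (313, 17)  from 1·(221,12) + (92,5)
step 5: (5542, 301)  from 17·(313,17) + (221,12)
…
step 7: (17252, 937)  from 2·(5855,318) + (5542,301)
step 8: (40359, 2192)  from 2·(17252,937) + (5855,318)
step 9: (97970, 5321)  from 2·(40359,2192) + (17252,937)
(x₁, y₁) = (97970, 5321);  97970² − 339·5321² = 1 ✓
n=2: (97970,5321)∘(97970,5321) = (97970·97970+339·5321·5321, 97970·5321+5321·97970) = (19196241799,1042596740)
n=3: (19196241799,1042596740)∘(97970,5321) = (97970·19196241799+339·5321·1042596740, 97970·1042596740+5321·19196241799) = (3761311617998090,204286405230279)
n=4: (3761311617998090,204286405230279)∘(97970,5321) = (97970·3761311617998090+339·5321·204286405230279, 97970·204286405230279+5321·3761311617998090) = (736991398411349512801,40027878239778270520)

97970 5321
19196241799 1042596740
3761311617998090 204286405230279
736991398411349512801 40027878239778270520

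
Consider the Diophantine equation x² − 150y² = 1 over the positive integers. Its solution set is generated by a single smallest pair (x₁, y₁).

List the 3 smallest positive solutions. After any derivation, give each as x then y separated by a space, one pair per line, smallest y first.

49 4
4801 392
470449 38412

√150 = [12; 4,24, …], period ℓ=2 (even) → k=1
i=0: a=12 ⇒ p=12, q=1
i=1: a=4 ⇒ p=49, q=4
fundamental: x₁=49, y₁=4  (since 2401 − 150·16 = 1)
(49+4√150)^2 = 4801 + 392√150
(49+4√150)^3 = 470449 + 38412√150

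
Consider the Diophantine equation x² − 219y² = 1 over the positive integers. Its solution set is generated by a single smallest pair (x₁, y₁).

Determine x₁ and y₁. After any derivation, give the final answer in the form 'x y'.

74 5

d=219: √d = [14; 1,3,1,28] (ℓ=4, even), read p_3/q_3
a_0=14:  p_0=14·1+0=14,  q_0=14·0+1=1
a_1=1:  p_1=1·14+1=15,  q_1=1·1+0=1
a_2=3:  p_2=3·15+14=59,  q_2=3·1+1=4
a_3=1:  p_3=1·59+15=74,  q_3=1·4+1=5
fundamental: x₁=74, y₁=5  (since 5476 − 219·25 = 1)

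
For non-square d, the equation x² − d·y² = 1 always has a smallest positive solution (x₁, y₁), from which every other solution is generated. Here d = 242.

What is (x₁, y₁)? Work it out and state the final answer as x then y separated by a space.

√242 → a₀=15, period (1,1,3,1,14,1,3,1,1,30); ℓ=10 even so k=9
k=0  a_k=15  p_k/q_k = 15/1
k=1  a_k=1  p_k/q_k = 16/1
k=2  a_k=1  p_k/q_k = 31/2
k=3  a_k=3  p_k/q_k = 109/7
k=4  a_k=1  p_k/q_k = 140/9
k=5  a_k=14  p_k/q_k = 2069/133
k=6  a_k=1  p_k/q_k = 2209/142
k=7  a_k=3  p_k/q_k = 8696/559
k=8  a_k=1  p_k/q_k = 10905/701
k=9  a_k=1  p_k/q_k = 19601/1260
(x₁, y₁) = (19601, 1260);  19601² − 242·1260² = 1 ✓

19601 1260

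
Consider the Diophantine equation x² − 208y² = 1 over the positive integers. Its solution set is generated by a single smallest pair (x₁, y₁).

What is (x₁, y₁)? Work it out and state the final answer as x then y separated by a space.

649 45

[14; 2,2,1,2,2,28] for √208; ℓ=6 ⇒ convergent index 5
k=0  a_k=14  p_k/q_k = 14/1
…
k=2  a_k=2  p_k/q_k = 72/5
k=3  a_k=1  p_k/q_k = 101/7
k=4  a_k=2  p_k/q_k = 274/19
k=5  a_k=2  p_k/q_k = 649/45
→ (649, 45).  Check: 649²=421201, 208·45²=421200, difference 1.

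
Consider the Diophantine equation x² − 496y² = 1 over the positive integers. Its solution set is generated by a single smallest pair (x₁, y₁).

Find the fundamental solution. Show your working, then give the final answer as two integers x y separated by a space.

4620799 207480

[22; 3,1,2,4,1,…,1,3,44] for √496; ℓ=16 ⇒ convergent index 15
i=0: a=22 ⇒ p=22, q=1
i=1: a=3 ⇒ p=67, q=3
…
i=4: a=4 ⇒ p=1069, q=48
…
i=6: a=1 ⇒ p=2383, q=107
i=7: a=2 ⇒ p=6080, q=273
…
i=10: a=1 ⇒ p=49709, q=2232
i=11: a=1 ⇒ p=84875, q=3811
…
i=13: a=2 ⇒ p=863293, q=38763
i=14: a=1 ⇒ p=1252502, q=56239
i=15: a=3 ⇒ p=4620799, q=207480
fundamental: x₁=4620799, y₁=207480  (since 21351783398401 − 496·43047950400 = 1)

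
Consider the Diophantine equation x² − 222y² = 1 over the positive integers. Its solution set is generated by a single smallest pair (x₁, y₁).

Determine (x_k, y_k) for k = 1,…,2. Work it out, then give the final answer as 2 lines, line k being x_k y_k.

149 10
44401 2980

√222 → a₀=14, period (1,8,1,28); ℓ=4 even so k=3
k=0  a_k=14  p_k/q_k = 14/1
k=1  a_k=1  p_k/q_k = 15/1
k=2  a_k=8  p_k/q_k = 134/9
k=3  a_k=1  p_k/q_k = 149/10
→ (149, 10).  Check: 149²=22201, 222·10²=22200, difference 1.
n=2: (149,10)∘(149,10) = (149·149+222·10·10, 149·10+10·149) = (44401,2980)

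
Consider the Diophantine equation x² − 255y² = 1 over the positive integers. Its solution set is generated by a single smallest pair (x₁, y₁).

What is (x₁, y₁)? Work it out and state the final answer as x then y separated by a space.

16 1

√255 → a₀=15, period (1,30); ℓ=2 even so k=1
a_0=15:  p_0=15·1+0=15,  q_0=15·0+1=1
a_1=1:  p_1=1·15+1=16,  q_1=1·1+0=1
(x₁, y₁) = (16, 1);  16² − 255·1² = 1 ✓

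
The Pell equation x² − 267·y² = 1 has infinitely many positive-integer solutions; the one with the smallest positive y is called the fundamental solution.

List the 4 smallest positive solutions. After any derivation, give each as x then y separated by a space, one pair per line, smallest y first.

2402 147
11539207 706188
55434348026 3392527005
266306596377697 16297699025832

[16; 2,1,15,1,2,32] for √267; ℓ=6 ⇒ convergent index 5
k=0  a_k=16  p_k/q_k = 16/1
k=1  a_k=2  p_k/q_k = 33/2
k=2  a_k=1  p_k/q_k = 49/3
k=3  a_k=15  p_k/q_k = 768/47
k=4  a_k=1  p_k/q_k = 817/50
k=5  a_k=2  p_k/q_k = 2402/147
fundamental: x₁=2402, y₁=147  (since 5769604 − 267·21609 = 1)
n=2: (2402,147)∘(2402,147) = (2402·2402+267·147·147, 2402·147+147·2402) = (11539207,706188)
n=3: (11539207,706188)∘(2402,147) = (2402·11539207+267·147·706188, 2402·706188+147·11539207) = (55434348026,3392527005)
n=4: (55434348026,3392527005)∘(2402,147) = (2402·55434348026+267·147·3392527005, 2402·3392527005+147·55434348026) = (266306596377697,16297699025832)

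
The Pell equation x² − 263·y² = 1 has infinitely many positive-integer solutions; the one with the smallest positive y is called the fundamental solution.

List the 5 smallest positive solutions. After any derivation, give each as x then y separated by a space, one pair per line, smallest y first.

d=263: √d = [16; 4,1,1,1,1,15,1,1,1,1,4,32] (ℓ=12, even), read p_11/q_11
a_0=16:  p_0=16·1+0=16,  q_0=16·0+1=1
a_1=4:  p_1=4·16+1=65,  q_1=4·1+0=4
a_2=1:  p_2=1·65+16=81,  q_2=1·4+1=5
a_3=1:  p_3=1·81+65=146,  q_3=1·5+4=9
a_4=1:  p_4=1·146+81=227,  q_4=1·9+5=14
…
a_7=1:  p_7=1·5822+373=6195,  q_7=1·359+23=382
a_8=1:  p_8=1·6195+5822=12017,  q_8=1·382+359=741
a_9=1:  p_9=1·12017+6195=18212,  q_9=1·741+382=1123
a_10=1:  p_10=1·18212+12017=30229,  q_10=1·1123+741=1864
a_11=4:  p_11=4·30229+18212=139128,  q_11=4·1864+1123=8579
fundamental: x₁=139128, y₁=8579  (since 19356600384 − 263·73599241 = 1)
k=2:  x_2 = 139128·139128+263·8579·8579 = 38713200767,  y_2 = 139128·8579+8579·139128 = 2387158224
k=3:  x_3 = 139128·38713200767+263·8579·2387158224 = 10772180392483224,  y_3 = 139128·2387158224+8579·38713200767 = 664241098768765
k=4:  x_4 = 139128·10772180392483224+263·8579·664241098768765 = 2997423827252098776577,  y_4 = 139128·664241098768765+8579·10772180392483224 = 184829071176614315616
k=5:  x_5 = 139128·2997423827252098776577+263·8579·184829071176614315616 = 834051164465087816782726488,  y_5 = 139128·184829071176614315616+8579·2997423827252098776577 = 51429798028655751907276931

139128 8579
38713200767 2387158224
10772180392483224 664241098768765
2997423827252098776577 184829071176614315616
834051164465087816782726488 51429798028655751907276931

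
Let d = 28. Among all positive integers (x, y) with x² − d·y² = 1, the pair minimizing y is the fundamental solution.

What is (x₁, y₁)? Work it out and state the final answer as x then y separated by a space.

√28 → a₀=5, period (3,2,3,10); ℓ=4 even so k=3
k=0  a_k=5  p_k/q_k = 5/1
k=1  a_k=3  p_k/q_k = 16/3
k=2  a_k=2  p_k/q_k = 37/7
k=3  a_k=3  p_k/q_k = 127/24
fundamental: x₁=127, y₁=24  (since 16129 − 28·576 = 1)

127 24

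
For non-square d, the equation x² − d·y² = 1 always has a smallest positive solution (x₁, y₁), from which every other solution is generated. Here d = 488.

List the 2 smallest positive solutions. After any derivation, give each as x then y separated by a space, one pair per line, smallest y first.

243 11
118097 5346

[22; 11,44] for √488; ℓ=2 ⇒ convergent index 1
a_0=22:  p_0=22·1+0=22,  q_0=22·0+1=1
a_1=11:  p_1=11·22+1=243,  q_1=11·1+0=11
(x₁, y₁) = (243, 11);  243² − 488·11² = 1 ✓
n=2: (243,11)∘(243,11) = (243·243+488·11·11, 243·11+11·243) = (118097,5346)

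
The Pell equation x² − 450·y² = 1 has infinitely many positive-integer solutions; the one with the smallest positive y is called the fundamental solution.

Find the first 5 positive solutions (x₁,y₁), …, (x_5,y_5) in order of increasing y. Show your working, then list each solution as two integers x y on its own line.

19601 924
768398401 36222648
30122754096401 1420000245972
1180872205318713601 55666849606371696
46292552162781456490001 2182251836848982980620

[21; 4,1,2,4,2,1,4,42] for √450; ℓ=8 ⇒ convergent index 7
a_0=21:  p_0=21·1+0=21,  q_0=21·0+1=1
a_1=4:  p_1=4·21+1=85,  q_1=4·1+0=4
a_2=1:  p_2=1·85+21=106,  q_2=1·4+1=5
…
a_4=4:  p_4=4·297+106=1294,  q_4=4·14+5=61
…
a_6=1:  p_6=1·2885+1294=4179,  q_6=1·136+61=197
a_7=4:  p_7=4·4179+2885=19601,  q_7=4·197+136=924
fundamental: x₁=19601, y₁=924  (since 384199201 − 450·853776 = 1)
(x_2, y_2) = (19601·19601 + 450·924·924, 19601·924 + 924·19601) = (768398401, 36222648)
(x_3, y_3) = (19601·768398401 + 450·924·36222648, 19601·36222648 + 924·768398401) = (30122754096401, 1420000245972)
(x_4, y_4) = (19601·30122754096401 + 450·924·1420000245972, 19601·1420000245972 + 924·30122754096401) = (1180872205318713601, 55666849606371696)
(x_5, y_5) = (19601·1180872205318713601 + 450·924·55666849606371696, 19601·55666849606371696 + 924·1180872205318713601) = (46292552162781456490001, 2182251836848982980620)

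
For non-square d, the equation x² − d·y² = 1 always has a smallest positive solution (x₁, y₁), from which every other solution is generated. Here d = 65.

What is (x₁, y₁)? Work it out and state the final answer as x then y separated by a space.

d=65: √d = [8; 16] (ℓ=1, odd), read p_1/q_1
i=0: a=8 ⇒ p=8, q=1
i=1: a=16 ⇒ p=129, q=16
(x₁, y₁) = (129, 16);  129² − 65·16² = 1 ✓

129 16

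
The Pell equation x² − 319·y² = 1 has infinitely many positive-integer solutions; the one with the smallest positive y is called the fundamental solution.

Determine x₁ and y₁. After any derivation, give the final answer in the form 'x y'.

√319 = [17; 1,6,5,1,4,…,6,1,34, …], period ℓ=14 (even) → k=13
i=0: a=17 ⇒ p=17, q=1
…
i=3: a=5 ⇒ p=643, q=36
…
i=6: a=3 ⇒ p=11913, q=667
…
i=8: a=3 ⇒ p=58797, q=3292
…
i=12: a=6 ⇒ p=11102899, q=621643
i=13: a=1 ⇒ p=12901780, q=722361
fundamental: x₁=12901780, y₁=722361  (since 166455927168400 − 319·521805414321 = 1)

12901780 722361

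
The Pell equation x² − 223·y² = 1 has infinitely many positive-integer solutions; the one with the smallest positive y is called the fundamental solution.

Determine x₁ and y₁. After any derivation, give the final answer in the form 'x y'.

224 15

[14; 1,13,1,28] for √223; ℓ=4 ⇒ convergent index 3
i=0: a=14 ⇒ p=14, q=1
i=1: a=1 ⇒ p=15, q=1
i=2: a=13 ⇒ p=209, q=14
i=3: a=1 ⇒ p=224, q=15
(x₁, y₁) = (224, 15);  224² − 223·15² = 1 ✓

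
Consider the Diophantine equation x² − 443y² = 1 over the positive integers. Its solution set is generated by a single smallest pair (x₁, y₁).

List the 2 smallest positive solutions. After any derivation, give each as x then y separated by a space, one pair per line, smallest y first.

[21; 21,42] for √443; ℓ=2 ⇒ convergent index 1
k=0  a_k=21  p_k/q_k = 21/1
k=1  a_k=21  p_k/q_k = 442/21
(x₁, y₁) = (442, 21);  442² − 443·21² = 1 ✓
(442+21√443)^2 = 390727 + 18564√443

442 21
390727 18564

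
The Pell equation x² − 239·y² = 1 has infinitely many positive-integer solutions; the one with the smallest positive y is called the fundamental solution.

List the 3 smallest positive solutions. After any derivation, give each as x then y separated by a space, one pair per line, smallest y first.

6195120 400729
76759023628799 4965128484960
951062724926484326640 61519133559490389671

[15; 2,5,1,2,4,15,4,2,1,5,2,30] for √239; ℓ=12 ⇒ convergent index 11
a_0=15:  p_0=15·1+0=15,  q_0=15·0+1=1
a_1=2:  p_1=2·15+1=31,  q_1=2·1+0=2
a_2=5:  p_2=5·31+15=170,  q_2=5·2+1=11
a_3=1:  p_3=1·170+31=201,  q_3=1·11+2=13
a_4=2:  p_4=2·201+170=572,  q_4=2·13+11=37
a_5=4:  p_5=4·572+201=2489,  q_5=4·37+13=161
a_6=15:  p_6=15·2489+572=37907,  q_6=15·161+37=2452
…
a_8=2:  p_8=2·154117+37907=346141,  q_8=2·9969+2452=22390
a_9=1:  p_9=1·346141+154117=500258,  q_9=1·22390+9969=32359
a_10=5:  p_10=5·500258+346141=2847431,  q_10=5·32359+22390=184185
a_11=2:  p_11=2·2847431+500258=6195120,  q_11=2·184185+32359=400729
→ (6195120, 400729).  Check: 6195120²=38379511814400, 239·400729²=38379511814399, difference 1.
n=2: (6195120,400729)∘(6195120,400729) = (6195120·6195120+239·400729·400729, 6195120·400729+400729·6195120) = (76759023628799,4965128484960)
n=3: (76759023628799,4965128484960)∘(6195120,400729) = (6195120·76759023628799+239·400729·4965128484960, 6195120·4965128484960+400729·76759023628799) = (951062724926484326640,61519133559490389671)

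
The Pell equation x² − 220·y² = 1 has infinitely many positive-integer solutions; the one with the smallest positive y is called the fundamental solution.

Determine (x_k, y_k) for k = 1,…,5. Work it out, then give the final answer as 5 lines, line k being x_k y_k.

√220 → a₀=14, period (1,4,1,28); ℓ=4 even so k=3
k=0  a_k=14  p_k/q_k = 14/1
k=1  a_k=1  p_k/q_k = 15/1
k=2  a_k=4  p_k/q_k = 74/5
k=3  a_k=1  p_k/q_k = 89/6
→ (89, 6).  Check: 89²=7921, 220·6²=7920, difference 1.
n=2: (89,6)∘(89,6) = (89·89+220·6·6, 89·6+6·89) = (15841,1068)
n=3: (15841,1068)∘(89,6) = (89·15841+220·6·1068, 89·1068+6·15841) = (2819609,190098)
n=4: (2819609,190098)∘(89,6) = (89·2819609+220·6·190098, 89·190098+6·2819609) = (501874561,33836376)
n=5: (501874561,33836376)∘(89,6) = (89·501874561+220·6·33836376, 89·33836376+6·501874561) = (89330852249,6022684830)

89 6
15841 1068
2819609 190098
501874561 33836376
89330852249 6022684830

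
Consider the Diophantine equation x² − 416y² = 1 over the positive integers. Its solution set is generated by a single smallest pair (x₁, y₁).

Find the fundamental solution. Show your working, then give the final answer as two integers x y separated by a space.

5201 255

[20; 2,1,1,9,1,1,2,40] for √416; ℓ=8 ⇒ convergent index 7
i=0: a=20 ⇒ p=20, q=1
i=1: a=2 ⇒ p=41, q=2
i=2: a=1 ⇒ p=61, q=3
i=3: a=1 ⇒ p=102, q=5
i=4: a=9 ⇒ p=979, q=48
i=5: a=1 ⇒ p=1081, q=53
i=6: a=1 ⇒ p=2060, q=101
i=7: a=2 ⇒ p=5201, q=255
→ (5201, 255).  Check: 5201²=27050401, 416·255²=27050400, difference 1.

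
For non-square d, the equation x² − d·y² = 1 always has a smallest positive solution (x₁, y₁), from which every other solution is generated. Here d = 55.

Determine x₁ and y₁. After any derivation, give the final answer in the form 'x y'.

√55 = [7; 2,2,2,14, …], period ℓ=4 (even) → k=3
step 0: (7, 1)  from 7·(1,0) + (0,1)
step 1: (15, 2)  from 2·(7,1) + (1,0)
step 2: (37, 5)  from 2·(15,2) + (7,1)
step 3: (89, 12)  from 2·(37,5) + (15,2)
fundamental: x₁=89, y₁=12  (since 7921 − 55·144 = 1)

89 12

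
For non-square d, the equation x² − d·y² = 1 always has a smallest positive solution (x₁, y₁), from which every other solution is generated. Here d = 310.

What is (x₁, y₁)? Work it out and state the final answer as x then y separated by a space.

848719 48204

√310 → a₀=17, period (1,1,1,1,5,…,1,1,34); ℓ=16 even so k=15
a_0=17:  p_0=17·1+0=17,  q_0=17·0+1=1
a_1=1:  p_1=1·17+1=18,  q_1=1·1+0=1
a_2=1:  p_2=1·18+17=35,  q_2=1·1+1=2
a_3=1:  p_3=1·35+18=53,  q_3=1·2+1=3
a_4=1:  p_4=1·53+35=88,  q_4=1·3+2=5
a_5=5:  p_5=5·88+53=493,  q_5=5·5+3=28
a_6=3:  p_6=3·493+88=1567,  q_6=3·28+5=89
…
a_8=2:  p_8=2·2060+1567=5687,  q_8=2·117+89=323
a_9=1:  p_9=1·5687+2060=7747,  q_9=1·323+117=440
a_10=3:  p_10=3·7747+5687=28928,  q_10=3·440+323=1643
a_11=5:  p_11=5·28928+7747=152387,  q_11=5·1643+440=8655
a_12=1:  p_12=1·152387+28928=181315,  q_12=1·8655+1643=10298
a_13=1:  p_13=1·181315+152387=333702,  q_13=1·10298+8655=18953
a_14=1:  p_14=1·333702+181315=515017,  q_14=1·18953+10298=29251
a_15=1:  p_15=1·515017+333702=848719,  q_15=1·29251+18953=48204
fundamental: x₁=848719, y₁=48204  (since 720323940961 − 310·2323625616 = 1)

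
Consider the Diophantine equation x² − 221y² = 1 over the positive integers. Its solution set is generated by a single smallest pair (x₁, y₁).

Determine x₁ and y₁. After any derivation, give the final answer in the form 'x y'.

√221 → a₀=14, period (1,6,2,6,1,28); ℓ=6 even so k=5
i=0: a=14 ⇒ p=14, q=1
i=1: a=1 ⇒ p=15, q=1
…
i=3: a=2 ⇒ p=223, q=15
i=4: a=6 ⇒ p=1442, q=97
i=5: a=1 ⇒ p=1665, q=112
→ (1665, 112).  Check: 1665²=2772225, 221·112²=2772224, difference 1.

1665 112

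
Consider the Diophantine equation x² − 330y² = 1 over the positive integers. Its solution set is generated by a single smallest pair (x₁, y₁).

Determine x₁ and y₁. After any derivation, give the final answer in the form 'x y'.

109 6

[18; 6,36] for √330; ℓ=2 ⇒ convergent index 1
k=0  a_k=18  p_k/q_k = 18/1
k=1  a_k=6  p_k/q_k = 109/6
→ (109, 6).  Check: 109²=11881, 330·6²=11880, difference 1.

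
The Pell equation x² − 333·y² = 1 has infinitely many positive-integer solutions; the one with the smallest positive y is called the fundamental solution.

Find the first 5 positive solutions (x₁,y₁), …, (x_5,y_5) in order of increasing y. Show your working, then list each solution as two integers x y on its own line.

√333 = [18; 4,36, …], period ℓ=2 (even) → k=1
a_0=18:  p_0=18·1+0=18,  q_0=18·0+1=1
a_1=4:  p_1=4·18+1=73,  q_1=4·1+0=4
(x₁, y₁) = (73, 4);  73² − 333·4² = 1 ✓
k=2:  x_2 = 73·73+333·4·4 = 10657,  y_2 = 73·4+4·73 = 584
k=3:  x_3 = 73·10657+333·4·584 = 1555849,  y_3 = 73·584+4·10657 = 85260
k=4:  x_4 = 73·1555849+333·4·85260 = 227143297,  y_4 = 73·85260+4·1555849 = 12447376
k=5:  x_5 = 73·227143297+333·4·12447376 = 33161365513,  y_5 = 73·12447376+4·227143297 = 1817231636

73 4
10657 584
1555849 85260
227143297 12447376
33161365513 1817231636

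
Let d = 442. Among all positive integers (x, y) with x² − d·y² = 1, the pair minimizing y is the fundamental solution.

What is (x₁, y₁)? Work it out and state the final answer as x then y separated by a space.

883 42

[21; 42] for √442; ℓ=1 ⇒ convergent index 1
a_0=21:  p_0=21·1+0=21,  q_0=21·0+1=1
a_1=42:  p_1=42·21+1=883,  q_1=42·1+0=42
fundamental: x₁=883, y₁=42  (since 779689 − 442·1764 = 1)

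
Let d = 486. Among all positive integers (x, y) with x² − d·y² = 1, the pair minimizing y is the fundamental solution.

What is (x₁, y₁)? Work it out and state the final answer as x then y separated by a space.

d=486: √d = [22; 22,44] (ℓ=2, even), read p_1/q_1
a_0=22:  p_0=22·1+0=22,  q_0=22·0+1=1
a_1=22:  p_1=22·22+1=485,  q_1=22·1+0=22
→ (485, 22).  Check: 485²=235225, 486·22²=235224, difference 1.

485 22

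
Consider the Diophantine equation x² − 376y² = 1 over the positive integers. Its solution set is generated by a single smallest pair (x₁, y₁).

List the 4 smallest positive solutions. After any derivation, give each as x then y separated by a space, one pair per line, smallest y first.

√376 = [19; 2,1,1,3,1,…,1,2,38, …], period ℓ=16 (even) → k=15
i=0: a=19 ⇒ p=19, q=1
i=1: a=2 ⇒ p=39, q=2
i=2: a=1 ⇒ p=58, q=3
…
i=7: a=2 ⇒ p=2928, q=151
…
i=11: a=1 ⇒ p=99455, q=5129
i=12: a=3 ⇒ p=368986, q=19029
…
i=14: a=1 ⇒ p=837427, q=43187
i=15: a=2 ⇒ p=2143295, q=110532
→ (2143295, 110532).  Check: 2143295²=4593713457025, 376·110532²=4593713457024, difference 1.
n=2: (2143295,110532)∘(2143295,110532) = (2143295·2143295+376·110532·110532, 2143295·110532+110532·2143295) = (9187426914049,473805365880)
n=3: (9187426914049,473805365880)∘(2143295,110532) = (2143295·9187426914049+376·110532·473805365880, 2143295·473805365880+110532·9187426914049) = (39382732335491159615,2031009343327438668)
n=4: (39382732335491159615,2031009343327438668)∘(2143295,110532) = (2143295·39382732335491159615+376·110532·2031009343327438668, 2143295·2031009343327438668+110532·39382732335491159615) = (168817626601983862467148801,8706104341013491514496240)

2143295 110532
9187426914049 473805365880
39382732335491159615 2031009343327438668
168817626601983862467148801 8706104341013491514496240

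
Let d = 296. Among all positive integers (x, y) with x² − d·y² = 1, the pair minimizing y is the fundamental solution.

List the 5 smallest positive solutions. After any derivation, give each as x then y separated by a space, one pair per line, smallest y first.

3699 215
27365201 1590570
202447753299 11767036645
1497708451540801 87052535509140
11080046922051092499 644014645929581075

d=296: √d = [17; 4,1,7,1,4,34] (ℓ=6, even), read p_5/q_5
k=0  a_k=17  p_k/q_k = 17/1
k=1  a_k=4  p_k/q_k = 69/4
…
k=3  a_k=7  p_k/q_k = 671/39
k=4  a_k=1  p_k/q_k = 757/44
k=5  a_k=4  p_k/q_k = 3699/215
fundamental: x₁=3699, y₁=215  (since 13682601 − 296·46225 = 1)
k=2:  x_2 = 3699·3699+296·215·215 = 27365201,  y_2 = 3699·215+215·3699 = 1590570
k=3:  x_3 = 3699·27365201+296·215·1590570 = 202447753299,  y_3 = 3699·1590570+215·27365201 = 11767036645
k=4:  x_4 = 3699·202447753299+296·215·11767036645 = 1497708451540801,  y_4 = 3699·11767036645+215·202447753299 = 87052535509140
k=5:  x_5 = 3699·1497708451540801+296·215·87052535509140 = 11080046922051092499,  y_5 = 3699·87052535509140+215·1497708451540801 = 644014645929581075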